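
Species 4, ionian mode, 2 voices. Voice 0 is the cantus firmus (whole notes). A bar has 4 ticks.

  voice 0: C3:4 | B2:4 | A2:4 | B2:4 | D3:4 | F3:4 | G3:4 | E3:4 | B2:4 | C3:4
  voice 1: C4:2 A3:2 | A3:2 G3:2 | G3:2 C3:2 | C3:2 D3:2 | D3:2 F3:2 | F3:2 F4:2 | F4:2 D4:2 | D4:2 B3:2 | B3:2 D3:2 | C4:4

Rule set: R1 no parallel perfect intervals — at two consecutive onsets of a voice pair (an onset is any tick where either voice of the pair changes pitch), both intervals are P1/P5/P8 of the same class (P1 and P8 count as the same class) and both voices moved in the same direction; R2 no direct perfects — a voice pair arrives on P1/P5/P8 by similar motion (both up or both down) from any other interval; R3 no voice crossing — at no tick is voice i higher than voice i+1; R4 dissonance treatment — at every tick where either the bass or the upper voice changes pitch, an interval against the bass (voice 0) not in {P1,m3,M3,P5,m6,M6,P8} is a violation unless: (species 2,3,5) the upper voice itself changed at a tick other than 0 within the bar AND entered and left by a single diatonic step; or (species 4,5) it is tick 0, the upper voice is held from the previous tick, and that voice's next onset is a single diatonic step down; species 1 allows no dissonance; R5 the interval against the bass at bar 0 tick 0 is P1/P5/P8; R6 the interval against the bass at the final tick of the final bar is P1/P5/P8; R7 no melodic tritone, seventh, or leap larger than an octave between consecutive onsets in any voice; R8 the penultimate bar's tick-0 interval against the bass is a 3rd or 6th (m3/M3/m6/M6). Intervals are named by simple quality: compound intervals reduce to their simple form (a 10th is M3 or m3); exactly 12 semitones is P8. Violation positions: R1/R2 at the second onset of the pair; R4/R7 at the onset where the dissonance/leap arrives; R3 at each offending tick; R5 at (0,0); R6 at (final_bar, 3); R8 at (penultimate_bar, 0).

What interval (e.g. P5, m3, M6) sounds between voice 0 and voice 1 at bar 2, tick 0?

m7

voice 0=A2 voice 1=G3 -> m7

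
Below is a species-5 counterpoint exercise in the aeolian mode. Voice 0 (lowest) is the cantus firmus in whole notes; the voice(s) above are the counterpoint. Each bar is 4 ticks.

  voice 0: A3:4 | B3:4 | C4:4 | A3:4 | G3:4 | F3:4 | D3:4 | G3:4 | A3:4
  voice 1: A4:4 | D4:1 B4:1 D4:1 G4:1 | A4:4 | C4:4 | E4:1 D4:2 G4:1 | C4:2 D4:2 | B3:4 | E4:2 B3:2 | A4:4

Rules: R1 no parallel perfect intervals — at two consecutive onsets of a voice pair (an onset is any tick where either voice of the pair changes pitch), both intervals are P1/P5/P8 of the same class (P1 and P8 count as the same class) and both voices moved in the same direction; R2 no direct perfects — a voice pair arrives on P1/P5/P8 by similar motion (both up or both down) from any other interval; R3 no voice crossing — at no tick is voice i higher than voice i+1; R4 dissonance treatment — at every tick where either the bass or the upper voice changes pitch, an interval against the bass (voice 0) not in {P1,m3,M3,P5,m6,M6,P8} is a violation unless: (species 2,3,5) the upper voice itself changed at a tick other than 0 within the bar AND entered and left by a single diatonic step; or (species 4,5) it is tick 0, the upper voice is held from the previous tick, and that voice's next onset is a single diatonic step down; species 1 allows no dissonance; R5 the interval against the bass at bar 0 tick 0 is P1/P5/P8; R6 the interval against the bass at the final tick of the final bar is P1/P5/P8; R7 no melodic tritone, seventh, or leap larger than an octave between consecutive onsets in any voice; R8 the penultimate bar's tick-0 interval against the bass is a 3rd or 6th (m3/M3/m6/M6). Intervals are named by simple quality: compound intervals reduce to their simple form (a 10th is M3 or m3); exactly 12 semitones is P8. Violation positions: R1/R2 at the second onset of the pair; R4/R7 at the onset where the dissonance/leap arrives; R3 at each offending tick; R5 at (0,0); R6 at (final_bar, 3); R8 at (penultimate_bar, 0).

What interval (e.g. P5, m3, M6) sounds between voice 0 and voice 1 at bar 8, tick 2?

voice 0=A3 voice 1=A4 -> P8

P8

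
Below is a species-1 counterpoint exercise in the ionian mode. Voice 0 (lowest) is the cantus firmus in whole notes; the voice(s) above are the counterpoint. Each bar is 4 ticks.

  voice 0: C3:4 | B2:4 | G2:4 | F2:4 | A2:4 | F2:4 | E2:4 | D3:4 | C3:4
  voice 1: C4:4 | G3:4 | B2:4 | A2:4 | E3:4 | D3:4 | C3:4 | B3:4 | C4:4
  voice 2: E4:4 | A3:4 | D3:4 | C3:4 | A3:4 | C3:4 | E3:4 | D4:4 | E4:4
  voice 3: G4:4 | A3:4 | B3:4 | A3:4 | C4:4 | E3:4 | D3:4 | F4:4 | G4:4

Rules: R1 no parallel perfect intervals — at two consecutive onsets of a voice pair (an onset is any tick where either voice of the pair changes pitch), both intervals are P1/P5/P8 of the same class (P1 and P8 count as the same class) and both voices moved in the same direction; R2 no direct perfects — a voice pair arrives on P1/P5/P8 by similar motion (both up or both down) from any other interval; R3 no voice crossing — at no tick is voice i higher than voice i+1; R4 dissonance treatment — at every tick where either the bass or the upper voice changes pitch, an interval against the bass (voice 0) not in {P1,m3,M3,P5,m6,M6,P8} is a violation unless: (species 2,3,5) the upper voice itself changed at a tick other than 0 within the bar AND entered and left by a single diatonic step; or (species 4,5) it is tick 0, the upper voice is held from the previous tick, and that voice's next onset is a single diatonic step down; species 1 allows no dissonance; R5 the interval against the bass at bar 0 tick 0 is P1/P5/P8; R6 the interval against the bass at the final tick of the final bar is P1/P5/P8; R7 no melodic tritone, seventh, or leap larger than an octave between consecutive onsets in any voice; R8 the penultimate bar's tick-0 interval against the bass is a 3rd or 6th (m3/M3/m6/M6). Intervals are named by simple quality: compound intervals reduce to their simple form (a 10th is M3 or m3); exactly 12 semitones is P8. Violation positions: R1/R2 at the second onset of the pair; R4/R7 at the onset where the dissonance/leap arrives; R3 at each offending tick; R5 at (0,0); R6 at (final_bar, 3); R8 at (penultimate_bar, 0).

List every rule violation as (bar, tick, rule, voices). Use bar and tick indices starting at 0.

(0, 0, R5, (0, 2))
(1, 0, R2, (2, 3))
(1, 0, R4, (0, 2))
(1, 0, R4, (0, 3))
(1, 0, R7, (3,))
(2, 0, R2, (0, 2))
(3, 0, R1, (0, 2))
(3, 0, R1, (1, 3))
(4, 0, R2, (0, 1))
(4, 0, R2, (0, 2))
(5, 0, R2, (0, 2))
(5, 0, R3, (1, 2))
(5, 0, R4, (0, 3))
(5, 1, R3, (1, 2))
(5, 2, R3, (1, 2))
(5, 3, R3, (1, 2))
(6, 0, R3, (2, 3))
(6, 0, R4, (0, 3))
(6, 1, R3, (2, 3))
(6, 2, R3, (2, 3))
(6, 3, R3, (2, 3))
(7, 0, R1, (0, 2))
(7, 0, R7, (0,))
(7, 0, R7, (1,))
(7, 0, R7, (2,))
(7, 0, R7, (3,))
(7, 0, R8, (0, 2))
(8, 0, R2, (1, 3))
(8, 3, R6, (0, 2))

bar 0: v0=C3 v1=C4 v2=E4 v3=G4 downbeat P5
bar 1: v0=B2 v1=G3 v2=A3 v3=A3 downbeat m7
bar 2: v0=G2 v1=B2 v2=D3 v3=B3 downbeat M3
bar 3: v0=F2 v1=A2 v2=C3 v3=A3 downbeat M3
bar 4: v0=A2 v1=E3 v2=A3 v3=C4 downbeat m3
bar 5: v0=F2 v1=D3 v2=C3 v3=E3 downbeat M7
bar 6: v0=E2 v1=C3 v2=E3 v3=D3 downbeat m7
bar 7: v0=D3 v1=B3 v2=D4 v3=F4 downbeat m3
bar 8: v0=C3 v1=C4 v2=E4 v3=G4 downbeat P5
  -> R5 @ bar 0 tick 0 v(0, 2): opens on M3
  -> R2 @ bar 1 tick 0 v(2, 3): E4/G4 m3 -> A3/A3 P1 similar
  -> R4 @ bar 1 tick 0 v(0, 2): B2/A3 m7 untreated
  -> R4 @ bar 1 tick 0 v(0, 3): B2/A3 m7 untreated
  -> R7 @ bar 1 tick 0 v(3,): G4->A3 leap 10st
  -> R2 @ bar 2 tick 0 v(0, 2): B2/A3 m7 -> G2/D3 P5 similar
  -> R1 @ bar 3 tick 0 v(0, 2): G2/D3 P5 -> F2/C3 P5 similar
  -> R1 @ bar 3 tick 0 v(1, 3): B2/B3 P8 -> A2/A3 P8 similar
  -> R2 @ bar 4 tick 0 v(0, 1): F2/A2 M3 -> A2/E3 P5 similar
  -> R2 @ bar 4 tick 0 v(0, 2): F2/C3 P5 -> A2/A3 P8 similar
  -> R2 @ bar 5 tick 0 v(0, 2): A2/A3 P8 -> F2/C3 P5 similar
  -> R3 @ bar 5 tick 0 v(1, 2): D3 above C3
  -> R4 @ bar 5 tick 0 v(0, 3): F2/E3 M7 untreated
  -> R3 @ bar 5 tick 1 v(1, 2): D3 above C3
  -> R3 @ bar 5 tick 2 v(1, 2): D3 above C3
  -> R3 @ bar 5 tick 3 v(1, 2): D3 above C3
  -> R3 @ bar 6 tick 0 v(2, 3): E3 above D3
  -> R4 @ bar 6 tick 0 v(0, 3): E2/D3 m7 untreated
  -> R3 @ bar 6 tick 1 v(2, 3): E3 above D3
  -> R3 @ bar 6 tick 2 v(2, 3): E3 above D3
  -> R3 @ bar 6 tick 3 v(2, 3): E3 above D3
  -> R1 @ bar 7 tick 0 v(0, 2): E2/E3 P8 -> D3/D4 P8 similar
  -> R7 @ bar 7 tick 0 v(0,): E2->D3 leap 10st
  -> R7 @ bar 7 tick 0 v(1,): C3->B3 leap 11st
  -> R7 @ bar 7 tick 0 v(2,): E3->D4 leap 10st
  -> R7 @ bar 7 tick 0 v(3,): D3->F4 leap 15st
  -> R8 @ bar 7 tick 0 v(0, 2): penult P8 not 3rd/6th
  -> R2 @ bar 8 tick 0 v(1, 3): B3/F4 TT -> C4/G4 P5 similar
  -> R6 @ bar 8 tick 3 v(0, 2): closes on M3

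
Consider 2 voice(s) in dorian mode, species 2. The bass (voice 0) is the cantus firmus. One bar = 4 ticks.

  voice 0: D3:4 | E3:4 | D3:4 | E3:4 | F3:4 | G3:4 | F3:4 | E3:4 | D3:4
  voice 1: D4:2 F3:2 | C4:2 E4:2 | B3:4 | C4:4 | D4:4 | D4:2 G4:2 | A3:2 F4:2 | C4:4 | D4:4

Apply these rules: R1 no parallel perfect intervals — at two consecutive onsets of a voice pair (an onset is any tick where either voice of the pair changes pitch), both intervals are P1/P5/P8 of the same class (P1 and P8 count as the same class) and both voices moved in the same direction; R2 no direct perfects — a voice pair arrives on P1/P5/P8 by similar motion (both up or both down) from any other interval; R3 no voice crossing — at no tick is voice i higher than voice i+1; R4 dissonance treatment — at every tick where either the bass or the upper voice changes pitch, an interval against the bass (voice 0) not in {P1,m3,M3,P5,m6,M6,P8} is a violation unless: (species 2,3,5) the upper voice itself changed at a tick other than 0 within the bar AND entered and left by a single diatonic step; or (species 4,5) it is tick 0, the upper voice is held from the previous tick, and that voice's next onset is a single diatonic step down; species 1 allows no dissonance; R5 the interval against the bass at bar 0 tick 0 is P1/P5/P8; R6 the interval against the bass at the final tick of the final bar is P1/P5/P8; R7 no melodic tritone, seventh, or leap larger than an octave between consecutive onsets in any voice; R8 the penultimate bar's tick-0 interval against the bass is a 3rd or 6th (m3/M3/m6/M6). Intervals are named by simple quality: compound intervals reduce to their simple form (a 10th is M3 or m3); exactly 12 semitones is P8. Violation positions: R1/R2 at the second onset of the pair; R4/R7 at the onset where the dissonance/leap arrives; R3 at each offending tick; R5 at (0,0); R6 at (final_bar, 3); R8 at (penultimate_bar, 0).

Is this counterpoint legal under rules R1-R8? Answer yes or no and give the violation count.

No (1 violations)

bar 0: v0=D3 v1=D4 (P8)
bar 1: v0=E3 v1=C4 (m6)
bar 2: v0=D3 v1=B3 (M6)
bar 3: v0=E3 v1=C4 (m6)
bar 4: v0=F3 v1=D4 (M6)
bar 5: v0=G3 v1=D4 (P5)
bar 6: v0=F3 v1=A3 (M3)
bar 7: v0=E3 v1=C4 (m6)
bar 8: v0=D3 v1=D4 (P8)
  R7 @ bar6.0: G4->A3 leap 10st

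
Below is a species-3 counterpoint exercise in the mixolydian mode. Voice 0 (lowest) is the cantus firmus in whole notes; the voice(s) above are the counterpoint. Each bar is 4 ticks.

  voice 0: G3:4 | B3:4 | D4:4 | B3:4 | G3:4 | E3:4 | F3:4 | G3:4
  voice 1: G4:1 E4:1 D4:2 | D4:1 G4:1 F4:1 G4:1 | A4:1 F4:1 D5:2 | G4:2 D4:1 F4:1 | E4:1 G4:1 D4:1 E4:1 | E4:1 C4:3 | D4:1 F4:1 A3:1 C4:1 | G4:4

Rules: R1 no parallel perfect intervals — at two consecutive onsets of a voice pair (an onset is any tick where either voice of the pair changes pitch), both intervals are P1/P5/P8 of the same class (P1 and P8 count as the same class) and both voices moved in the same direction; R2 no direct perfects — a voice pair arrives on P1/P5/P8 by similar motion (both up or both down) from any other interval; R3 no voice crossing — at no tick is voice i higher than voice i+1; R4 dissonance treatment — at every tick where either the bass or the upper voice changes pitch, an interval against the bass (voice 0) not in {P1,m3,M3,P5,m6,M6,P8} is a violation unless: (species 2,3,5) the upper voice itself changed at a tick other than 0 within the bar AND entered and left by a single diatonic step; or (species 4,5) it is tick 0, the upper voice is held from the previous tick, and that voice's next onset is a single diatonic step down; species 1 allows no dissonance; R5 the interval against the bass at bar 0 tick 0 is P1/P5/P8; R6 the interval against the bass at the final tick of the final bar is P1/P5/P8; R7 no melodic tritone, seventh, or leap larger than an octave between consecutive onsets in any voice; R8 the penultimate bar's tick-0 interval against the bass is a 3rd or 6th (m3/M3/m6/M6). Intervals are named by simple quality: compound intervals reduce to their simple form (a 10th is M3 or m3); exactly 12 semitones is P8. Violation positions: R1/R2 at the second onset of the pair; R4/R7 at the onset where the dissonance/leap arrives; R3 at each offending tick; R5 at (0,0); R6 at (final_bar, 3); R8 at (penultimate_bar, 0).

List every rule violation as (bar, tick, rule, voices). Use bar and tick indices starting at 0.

(2, 0, R2, (0, 1))
(3, 3, R4, (0, 1))
(7, 0, R2, (0, 1))

bar 0: v0=G3 v1=G4 downbeat P8
bar 1: v0=B3 v1=D4 downbeat m3
bar 2: v0=D4 v1=A4 downbeat P5
bar 3: v0=B3 v1=G4 downbeat m6
bar 4: v0=G3 v1=E4 downbeat M6
bar 5: v0=E3 v1=E4 downbeat P8
bar 6: v0=F3 v1=D4 downbeat M6
bar 7: v0=G3 v1=G4 downbeat P8
  -> R2 @ bar 2 tick 0 v(0, 1): B3/G4 m6 -> D4/A4 P5 similar
  -> R4 @ bar 3 tick 3 v(0, 1): B3/F4 TT untreated
  -> R2 @ bar 7 tick 0 v(0, 1): F3/C4 P5 -> G3/G4 P8 similar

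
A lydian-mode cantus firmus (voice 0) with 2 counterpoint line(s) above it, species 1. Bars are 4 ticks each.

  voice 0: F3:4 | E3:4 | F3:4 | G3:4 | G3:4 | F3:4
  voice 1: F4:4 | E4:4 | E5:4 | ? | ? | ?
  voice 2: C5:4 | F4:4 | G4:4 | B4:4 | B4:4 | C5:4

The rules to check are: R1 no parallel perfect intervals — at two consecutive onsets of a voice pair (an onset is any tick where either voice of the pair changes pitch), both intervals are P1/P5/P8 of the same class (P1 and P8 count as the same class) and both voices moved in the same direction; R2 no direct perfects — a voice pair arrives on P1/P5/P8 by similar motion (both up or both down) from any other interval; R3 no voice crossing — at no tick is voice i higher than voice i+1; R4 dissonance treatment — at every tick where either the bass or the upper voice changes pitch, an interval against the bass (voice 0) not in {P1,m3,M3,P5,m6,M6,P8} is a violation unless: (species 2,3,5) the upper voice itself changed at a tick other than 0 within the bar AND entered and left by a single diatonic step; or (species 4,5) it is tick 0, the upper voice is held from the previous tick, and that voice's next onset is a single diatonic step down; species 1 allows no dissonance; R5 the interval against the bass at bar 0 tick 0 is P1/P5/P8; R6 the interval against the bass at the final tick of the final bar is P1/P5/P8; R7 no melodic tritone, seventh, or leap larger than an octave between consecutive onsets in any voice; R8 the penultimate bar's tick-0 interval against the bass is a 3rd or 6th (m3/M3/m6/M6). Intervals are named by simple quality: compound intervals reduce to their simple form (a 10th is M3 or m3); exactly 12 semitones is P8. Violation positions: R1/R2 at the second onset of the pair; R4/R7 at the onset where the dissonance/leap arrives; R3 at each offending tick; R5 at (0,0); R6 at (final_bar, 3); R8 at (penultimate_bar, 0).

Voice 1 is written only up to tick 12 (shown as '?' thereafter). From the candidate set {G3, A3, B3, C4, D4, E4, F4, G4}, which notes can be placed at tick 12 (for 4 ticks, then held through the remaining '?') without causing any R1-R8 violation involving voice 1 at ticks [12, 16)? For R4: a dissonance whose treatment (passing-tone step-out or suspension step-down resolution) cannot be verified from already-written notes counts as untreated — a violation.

{E4, G4}

G3: violates R7
A3: violates R4,R7
B3: violates R7
C4: violates R4,R7
D4: violates R7
E4: legal
F4: violates R4,R7
G4: legal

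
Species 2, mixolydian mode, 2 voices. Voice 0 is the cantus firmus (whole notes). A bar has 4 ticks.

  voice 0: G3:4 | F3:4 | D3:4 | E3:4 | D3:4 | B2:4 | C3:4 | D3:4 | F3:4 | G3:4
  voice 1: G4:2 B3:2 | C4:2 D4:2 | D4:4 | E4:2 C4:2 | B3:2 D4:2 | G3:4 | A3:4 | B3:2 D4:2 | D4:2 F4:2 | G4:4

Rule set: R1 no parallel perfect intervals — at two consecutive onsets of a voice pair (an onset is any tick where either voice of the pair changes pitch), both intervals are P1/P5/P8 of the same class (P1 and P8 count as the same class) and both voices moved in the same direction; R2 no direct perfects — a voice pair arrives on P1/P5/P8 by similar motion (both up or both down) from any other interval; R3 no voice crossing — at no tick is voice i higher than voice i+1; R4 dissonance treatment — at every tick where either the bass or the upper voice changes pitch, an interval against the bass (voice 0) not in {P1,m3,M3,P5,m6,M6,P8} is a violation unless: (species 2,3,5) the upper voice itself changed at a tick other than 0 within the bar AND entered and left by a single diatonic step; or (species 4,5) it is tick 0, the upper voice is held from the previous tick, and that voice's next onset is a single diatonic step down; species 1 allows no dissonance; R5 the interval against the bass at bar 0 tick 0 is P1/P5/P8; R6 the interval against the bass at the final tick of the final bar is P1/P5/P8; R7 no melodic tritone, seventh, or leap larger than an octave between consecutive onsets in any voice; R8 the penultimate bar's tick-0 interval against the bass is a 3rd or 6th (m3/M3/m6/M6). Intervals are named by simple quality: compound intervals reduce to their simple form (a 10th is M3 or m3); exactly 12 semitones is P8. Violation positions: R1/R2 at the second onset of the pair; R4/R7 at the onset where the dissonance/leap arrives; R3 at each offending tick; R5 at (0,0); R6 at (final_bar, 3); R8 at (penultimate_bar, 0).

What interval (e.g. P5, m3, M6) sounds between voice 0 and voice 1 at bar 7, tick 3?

P8

voice 0=D3 voice 1=D4 -> P8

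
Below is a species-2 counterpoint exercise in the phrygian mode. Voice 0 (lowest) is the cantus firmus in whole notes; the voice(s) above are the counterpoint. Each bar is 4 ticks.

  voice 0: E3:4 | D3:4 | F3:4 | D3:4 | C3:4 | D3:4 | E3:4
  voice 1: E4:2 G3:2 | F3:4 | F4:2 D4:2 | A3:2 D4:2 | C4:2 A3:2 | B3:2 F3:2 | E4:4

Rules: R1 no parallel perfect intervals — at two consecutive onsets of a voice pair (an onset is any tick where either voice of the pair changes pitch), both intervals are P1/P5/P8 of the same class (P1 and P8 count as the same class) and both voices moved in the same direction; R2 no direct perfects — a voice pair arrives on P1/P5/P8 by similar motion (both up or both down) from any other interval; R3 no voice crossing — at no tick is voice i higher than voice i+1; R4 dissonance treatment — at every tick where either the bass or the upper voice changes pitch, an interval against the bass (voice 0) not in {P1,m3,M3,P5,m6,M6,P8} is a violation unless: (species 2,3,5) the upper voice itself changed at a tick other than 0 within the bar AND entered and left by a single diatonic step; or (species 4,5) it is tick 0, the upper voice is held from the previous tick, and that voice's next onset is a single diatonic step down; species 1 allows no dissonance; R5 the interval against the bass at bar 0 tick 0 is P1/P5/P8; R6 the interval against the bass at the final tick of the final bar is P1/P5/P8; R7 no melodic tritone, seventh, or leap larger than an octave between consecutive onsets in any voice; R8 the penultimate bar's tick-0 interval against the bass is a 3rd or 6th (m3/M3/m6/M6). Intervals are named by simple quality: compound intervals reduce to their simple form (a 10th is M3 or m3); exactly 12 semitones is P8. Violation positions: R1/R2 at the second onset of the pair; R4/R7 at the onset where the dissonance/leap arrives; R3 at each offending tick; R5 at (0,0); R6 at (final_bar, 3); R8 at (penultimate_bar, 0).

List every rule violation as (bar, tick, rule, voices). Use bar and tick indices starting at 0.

bar 0: v0=E3 v1=E4 downbeat P8
bar 1: v0=D3 v1=F3 downbeat m3
bar 2: v0=F3 v1=F4 downbeat P8
bar 3: v0=D3 v1=A3 downbeat P5
bar 4: v0=C3 v1=C4 downbeat P8
bar 5: v0=D3 v1=B3 downbeat M6
bar 6: v0=E3 v1=E4 downbeat P8
  -> R2 @ bar 2 tick 0 v(0, 1): D3/F3 m3 -> F3/F4 P8 similar
  -> R2 @ bar 3 tick 0 v(0, 1): F3/D4 M6 -> D3/A3 P5 similar
  -> R1 @ bar 4 tick 0 v(0, 1): D3/D4 P8 -> C3/C4 P8 similar
  -> R7 @ bar 5 tick 2 v(1,): B3->F3 leap 6st
  -> R2 @ bar 6 tick 0 v(0, 1): D3/F3 m3 -> E3/E4 P8 similar
  -> R7 @ bar 6 tick 0 v(1,): F3->E4 leap 11st

(2, 0, R2, (0, 1))
(3, 0, R2, (0, 1))
(4, 0, R1, (0, 1))
(5, 2, R7, (1,))
(6, 0, R2, (0, 1))
(6, 0, R7, (1,))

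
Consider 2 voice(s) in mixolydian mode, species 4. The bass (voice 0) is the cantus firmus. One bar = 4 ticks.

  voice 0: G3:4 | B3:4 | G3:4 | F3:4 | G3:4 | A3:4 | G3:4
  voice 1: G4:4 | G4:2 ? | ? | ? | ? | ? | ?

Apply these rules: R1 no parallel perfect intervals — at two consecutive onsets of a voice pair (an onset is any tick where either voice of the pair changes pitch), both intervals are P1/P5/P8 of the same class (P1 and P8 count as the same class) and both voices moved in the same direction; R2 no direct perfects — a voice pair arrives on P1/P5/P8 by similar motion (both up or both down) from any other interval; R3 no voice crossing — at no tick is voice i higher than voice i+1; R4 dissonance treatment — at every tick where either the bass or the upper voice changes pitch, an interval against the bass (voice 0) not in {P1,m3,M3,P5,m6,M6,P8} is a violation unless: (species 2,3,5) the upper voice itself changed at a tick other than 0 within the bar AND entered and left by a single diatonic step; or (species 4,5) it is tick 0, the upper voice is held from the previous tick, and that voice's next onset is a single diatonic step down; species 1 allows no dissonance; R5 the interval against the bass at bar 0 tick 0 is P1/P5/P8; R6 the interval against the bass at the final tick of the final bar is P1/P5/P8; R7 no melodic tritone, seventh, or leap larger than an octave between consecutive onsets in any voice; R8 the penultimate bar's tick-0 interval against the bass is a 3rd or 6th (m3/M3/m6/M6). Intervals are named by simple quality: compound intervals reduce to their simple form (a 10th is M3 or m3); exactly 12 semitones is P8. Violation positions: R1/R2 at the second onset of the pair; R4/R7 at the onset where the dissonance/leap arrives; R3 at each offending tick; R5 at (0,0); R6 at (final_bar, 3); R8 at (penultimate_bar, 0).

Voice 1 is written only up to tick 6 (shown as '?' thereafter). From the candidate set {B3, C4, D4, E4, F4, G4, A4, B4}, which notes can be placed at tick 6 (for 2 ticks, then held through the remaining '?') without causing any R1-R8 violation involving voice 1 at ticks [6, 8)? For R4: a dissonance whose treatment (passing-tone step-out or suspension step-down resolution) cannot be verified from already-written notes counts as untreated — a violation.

B3: legal
C4: violates R4
D4: legal
E4: violates R4
F4: violates R4
G4: legal
A4: violates R4
B4: legal

{B3, B4, D4, G4}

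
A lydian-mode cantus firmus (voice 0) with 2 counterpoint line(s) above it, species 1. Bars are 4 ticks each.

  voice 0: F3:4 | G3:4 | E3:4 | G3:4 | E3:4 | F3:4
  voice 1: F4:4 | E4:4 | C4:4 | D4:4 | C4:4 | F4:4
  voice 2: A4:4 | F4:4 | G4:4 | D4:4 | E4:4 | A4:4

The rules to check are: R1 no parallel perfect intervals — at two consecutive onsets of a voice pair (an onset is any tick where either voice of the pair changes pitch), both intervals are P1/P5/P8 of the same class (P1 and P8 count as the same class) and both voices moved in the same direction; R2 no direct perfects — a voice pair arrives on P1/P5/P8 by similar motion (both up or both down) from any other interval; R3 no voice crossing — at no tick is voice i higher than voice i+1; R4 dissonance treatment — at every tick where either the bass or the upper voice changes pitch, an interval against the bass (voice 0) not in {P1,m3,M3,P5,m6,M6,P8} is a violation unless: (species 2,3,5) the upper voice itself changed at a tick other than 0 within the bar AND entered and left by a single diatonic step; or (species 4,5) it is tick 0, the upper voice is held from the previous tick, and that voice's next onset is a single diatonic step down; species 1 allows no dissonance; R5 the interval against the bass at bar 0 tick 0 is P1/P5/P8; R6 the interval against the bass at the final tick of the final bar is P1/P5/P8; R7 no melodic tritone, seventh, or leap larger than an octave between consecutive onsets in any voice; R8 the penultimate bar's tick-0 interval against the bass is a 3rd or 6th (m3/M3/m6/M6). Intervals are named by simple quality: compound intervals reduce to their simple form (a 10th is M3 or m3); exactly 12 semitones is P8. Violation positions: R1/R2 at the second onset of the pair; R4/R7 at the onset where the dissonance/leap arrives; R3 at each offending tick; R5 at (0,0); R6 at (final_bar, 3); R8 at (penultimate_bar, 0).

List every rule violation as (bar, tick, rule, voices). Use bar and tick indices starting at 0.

bar 0: v0=F3 v1=F4 v2=A4 downbeat M3
bar 1: v0=G3 v1=E4 v2=F4 downbeat m7
bar 2: v0=E3 v1=C4 v2=G4 downbeat m3
bar 3: v0=G3 v1=D4 v2=D4 downbeat P5
bar 4: v0=E3 v1=C4 v2=E4 downbeat P8
bar 5: v0=F3 v1=F4 v2=A4 downbeat M3
  -> R5 @ bar 0 tick 0 v(0, 2): opens on M3
  -> R4 @ bar 1 tick 0 v(0, 2): G3/F4 m7 untreated
  -> R2 @ bar 3 tick 0 v(0, 1): E3/C4 m6 -> G3/D4 P5 similar
  -> R8 @ bar 4 tick 0 v(0, 2): penult P8 not 3rd/6th
  -> R2 @ bar 5 tick 0 v(0, 1): E3/C4 m6 -> F3/F4 P8 similar
  -> R6 @ bar 5 tick 3 v(0, 2): closes on M3

(0, 0, R5, (0, 2))
(1, 0, R4, (0, 2))
(3, 0, R2, (0, 1))
(4, 0, R8, (0, 2))
(5, 0, R2, (0, 1))
(5, 3, R6, (0, 2))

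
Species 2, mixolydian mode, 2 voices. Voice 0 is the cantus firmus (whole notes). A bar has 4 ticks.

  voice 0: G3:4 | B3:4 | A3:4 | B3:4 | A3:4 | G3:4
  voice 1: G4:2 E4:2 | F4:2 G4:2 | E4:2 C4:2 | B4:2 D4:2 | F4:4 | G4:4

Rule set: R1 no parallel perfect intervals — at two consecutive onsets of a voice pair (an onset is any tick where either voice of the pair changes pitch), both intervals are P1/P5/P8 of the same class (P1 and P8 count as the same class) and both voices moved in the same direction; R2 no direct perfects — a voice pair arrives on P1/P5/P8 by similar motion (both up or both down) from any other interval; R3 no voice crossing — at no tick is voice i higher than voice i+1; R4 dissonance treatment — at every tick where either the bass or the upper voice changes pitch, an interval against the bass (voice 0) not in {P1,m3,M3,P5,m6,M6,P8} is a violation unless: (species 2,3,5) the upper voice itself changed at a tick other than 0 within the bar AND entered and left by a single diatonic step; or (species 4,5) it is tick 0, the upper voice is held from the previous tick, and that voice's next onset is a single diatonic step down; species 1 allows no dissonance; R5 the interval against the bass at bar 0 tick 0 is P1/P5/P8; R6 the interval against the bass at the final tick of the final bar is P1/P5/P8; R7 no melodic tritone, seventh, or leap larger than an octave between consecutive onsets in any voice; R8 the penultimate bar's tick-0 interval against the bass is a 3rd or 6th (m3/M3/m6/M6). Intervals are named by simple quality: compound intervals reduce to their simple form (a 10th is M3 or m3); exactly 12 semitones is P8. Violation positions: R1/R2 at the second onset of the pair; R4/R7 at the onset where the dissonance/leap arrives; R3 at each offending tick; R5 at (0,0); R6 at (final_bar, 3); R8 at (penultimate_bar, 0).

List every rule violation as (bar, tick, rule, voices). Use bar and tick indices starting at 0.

(1, 0, R4, (0, 1))
(2, 0, R2, (0, 1))
(3, 0, R2, (0, 1))
(3, 0, R7, (1,))

bar 0: v0=G3 v1=G4 downbeat P8
bar 1: v0=B3 v1=F4 downbeat TT
bar 2: v0=A3 v1=E4 downbeat P5
bar 3: v0=B3 v1=B4 downbeat P8
bar 4: v0=A3 v1=F4 downbeat m6
bar 5: v0=G3 v1=G4 downbeat P8
  -> R4 @ bar 1 tick 0 v(0, 1): B3/F4 TT untreated
  -> R2 @ bar 2 tick 0 v(0, 1): B3/G4 m6 -> A3/E4 P5 similar
  -> R2 @ bar 3 tick 0 v(0, 1): A3/C4 m3 -> B3/B4 P8 similar
  -> R7 @ bar 3 tick 0 v(1,): C4->B4 leap 11st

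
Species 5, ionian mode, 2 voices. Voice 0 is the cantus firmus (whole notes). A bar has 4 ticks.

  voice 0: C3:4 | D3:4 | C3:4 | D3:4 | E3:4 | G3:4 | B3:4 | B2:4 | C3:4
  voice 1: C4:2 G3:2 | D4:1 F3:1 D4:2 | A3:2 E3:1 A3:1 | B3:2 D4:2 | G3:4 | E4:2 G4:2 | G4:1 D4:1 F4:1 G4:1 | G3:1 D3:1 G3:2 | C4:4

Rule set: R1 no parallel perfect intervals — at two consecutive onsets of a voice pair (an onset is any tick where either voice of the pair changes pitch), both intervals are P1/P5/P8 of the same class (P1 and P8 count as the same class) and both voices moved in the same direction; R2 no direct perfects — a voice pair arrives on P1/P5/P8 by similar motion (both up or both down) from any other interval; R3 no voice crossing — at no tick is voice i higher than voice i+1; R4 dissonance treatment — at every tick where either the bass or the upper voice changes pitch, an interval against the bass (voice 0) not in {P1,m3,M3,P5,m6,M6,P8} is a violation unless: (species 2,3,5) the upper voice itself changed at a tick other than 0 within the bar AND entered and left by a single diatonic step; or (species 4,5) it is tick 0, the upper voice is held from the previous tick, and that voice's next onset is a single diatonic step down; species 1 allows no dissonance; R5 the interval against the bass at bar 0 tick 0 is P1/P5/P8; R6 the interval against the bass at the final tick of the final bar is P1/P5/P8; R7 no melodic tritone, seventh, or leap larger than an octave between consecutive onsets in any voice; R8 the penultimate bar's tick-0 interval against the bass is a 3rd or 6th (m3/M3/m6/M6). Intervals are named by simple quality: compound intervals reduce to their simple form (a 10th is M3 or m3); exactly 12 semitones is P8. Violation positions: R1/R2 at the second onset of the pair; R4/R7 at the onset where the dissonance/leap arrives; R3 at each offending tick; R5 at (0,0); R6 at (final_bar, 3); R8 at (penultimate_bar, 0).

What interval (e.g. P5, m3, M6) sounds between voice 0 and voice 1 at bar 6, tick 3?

m6

voice 0=B3 voice 1=G4 -> m6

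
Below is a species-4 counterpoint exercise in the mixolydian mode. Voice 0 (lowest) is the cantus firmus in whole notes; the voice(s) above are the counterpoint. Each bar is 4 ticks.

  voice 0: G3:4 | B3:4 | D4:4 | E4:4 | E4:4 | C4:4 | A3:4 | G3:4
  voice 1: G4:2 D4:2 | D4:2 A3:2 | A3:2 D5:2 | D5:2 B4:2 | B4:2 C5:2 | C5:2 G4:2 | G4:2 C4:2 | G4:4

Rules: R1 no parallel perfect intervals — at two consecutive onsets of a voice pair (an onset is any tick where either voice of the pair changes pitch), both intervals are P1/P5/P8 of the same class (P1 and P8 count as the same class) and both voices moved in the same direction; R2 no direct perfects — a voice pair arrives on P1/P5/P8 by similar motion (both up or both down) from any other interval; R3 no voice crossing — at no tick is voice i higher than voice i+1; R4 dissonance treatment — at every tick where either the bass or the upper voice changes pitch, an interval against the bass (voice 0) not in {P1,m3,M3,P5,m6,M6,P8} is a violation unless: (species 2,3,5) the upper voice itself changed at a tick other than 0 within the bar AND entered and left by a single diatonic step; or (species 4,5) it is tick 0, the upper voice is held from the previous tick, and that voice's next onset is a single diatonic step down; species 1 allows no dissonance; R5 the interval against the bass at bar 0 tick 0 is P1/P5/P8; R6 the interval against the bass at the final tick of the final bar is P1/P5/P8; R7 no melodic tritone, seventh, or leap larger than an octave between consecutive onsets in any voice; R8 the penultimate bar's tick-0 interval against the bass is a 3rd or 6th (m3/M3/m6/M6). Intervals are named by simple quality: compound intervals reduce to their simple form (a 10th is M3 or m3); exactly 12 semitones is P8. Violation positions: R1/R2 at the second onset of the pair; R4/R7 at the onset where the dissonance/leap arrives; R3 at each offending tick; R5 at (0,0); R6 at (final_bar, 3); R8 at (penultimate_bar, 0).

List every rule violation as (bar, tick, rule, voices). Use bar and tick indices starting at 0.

bar 0: v0=G3 v1=G4 downbeat P8
bar 1: v0=B3 v1=D4 downbeat m3
bar 2: v0=D4 v1=A3 downbeat P4
bar 3: v0=E4 v1=D5 downbeat m7
bar 4: v0=E4 v1=B4 downbeat P5
bar 5: v0=C4 v1=C5 downbeat P8
bar 6: v0=A3 v1=G4 downbeat m7
bar 7: v0=G3 v1=G4 downbeat P8
  -> R3 @ bar 1 tick 2 v(0, 1): B3 above A3
  -> R4 @ bar 1 tick 2 v(0, 1): B3/A3 M2 untreated
  -> R3 @ bar 1 tick 3 v(0, 1): B3 above A3
  -> R3 @ bar 2 tick 0 v(0, 1): D4 above A3
  -> R4 @ bar 2 tick 0 v(0, 1): D4/A3 P4 untreated
  -> R3 @ bar 2 tick 1 v(0, 1): D4 above A3
  -> R7 @ bar 2 tick 2 v(1,): A3->D5 leap 17st
  -> R4 @ bar 3 tick 0 v(0, 1): E4/D5 m7 untreated
  -> R4 @ bar 6 tick 0 v(0, 1): A3/G4 m7 untreated
  -> R8 @ bar 6 tick 0 v(0, 1): penult m7 not 3rd/6th

(1, 2, R3, (0, 1))
(1, 2, R4, (0, 1))
(1, 3, R3, (0, 1))
(2, 0, R3, (0, 1))
(2, 0, R4, (0, 1))
(2, 1, R3, (0, 1))
(2, 2, R7, (1,))
(3, 0, R4, (0, 1))
(6, 0, R4, (0, 1))
(6, 0, R8, (0, 1))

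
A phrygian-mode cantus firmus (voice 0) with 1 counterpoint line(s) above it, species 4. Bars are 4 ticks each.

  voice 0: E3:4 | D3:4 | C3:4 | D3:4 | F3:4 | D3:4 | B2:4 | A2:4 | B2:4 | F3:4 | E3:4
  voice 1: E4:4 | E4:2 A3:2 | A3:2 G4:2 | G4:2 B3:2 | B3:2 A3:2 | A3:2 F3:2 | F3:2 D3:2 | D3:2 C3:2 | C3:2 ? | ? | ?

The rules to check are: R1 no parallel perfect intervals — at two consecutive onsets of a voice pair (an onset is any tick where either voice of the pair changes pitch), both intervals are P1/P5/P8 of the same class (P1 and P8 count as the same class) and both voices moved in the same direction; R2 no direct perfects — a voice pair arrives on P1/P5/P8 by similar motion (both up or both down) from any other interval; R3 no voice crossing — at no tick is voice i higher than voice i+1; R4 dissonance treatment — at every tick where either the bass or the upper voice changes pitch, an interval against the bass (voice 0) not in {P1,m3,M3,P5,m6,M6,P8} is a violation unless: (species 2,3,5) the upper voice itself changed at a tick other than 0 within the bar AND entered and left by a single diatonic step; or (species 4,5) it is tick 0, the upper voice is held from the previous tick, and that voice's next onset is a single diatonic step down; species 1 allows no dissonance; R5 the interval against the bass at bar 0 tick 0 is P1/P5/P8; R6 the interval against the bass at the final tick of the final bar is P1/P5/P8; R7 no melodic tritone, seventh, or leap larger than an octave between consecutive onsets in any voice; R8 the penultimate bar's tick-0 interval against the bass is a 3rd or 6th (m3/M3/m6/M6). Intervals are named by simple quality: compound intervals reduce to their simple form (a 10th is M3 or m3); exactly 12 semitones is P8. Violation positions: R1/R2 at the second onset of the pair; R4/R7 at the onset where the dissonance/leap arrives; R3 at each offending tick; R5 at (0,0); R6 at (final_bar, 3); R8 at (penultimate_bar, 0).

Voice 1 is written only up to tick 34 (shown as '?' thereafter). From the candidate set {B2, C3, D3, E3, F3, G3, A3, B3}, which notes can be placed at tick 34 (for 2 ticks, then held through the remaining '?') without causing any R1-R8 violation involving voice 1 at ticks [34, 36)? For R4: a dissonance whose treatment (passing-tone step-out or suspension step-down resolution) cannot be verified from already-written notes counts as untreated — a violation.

B2: legal
C3: legal
D3: legal
E3: violates R4
F3: violates R4
G3: legal
A3: violates R4
B3: violates R7

{B2, C3, D3, G3}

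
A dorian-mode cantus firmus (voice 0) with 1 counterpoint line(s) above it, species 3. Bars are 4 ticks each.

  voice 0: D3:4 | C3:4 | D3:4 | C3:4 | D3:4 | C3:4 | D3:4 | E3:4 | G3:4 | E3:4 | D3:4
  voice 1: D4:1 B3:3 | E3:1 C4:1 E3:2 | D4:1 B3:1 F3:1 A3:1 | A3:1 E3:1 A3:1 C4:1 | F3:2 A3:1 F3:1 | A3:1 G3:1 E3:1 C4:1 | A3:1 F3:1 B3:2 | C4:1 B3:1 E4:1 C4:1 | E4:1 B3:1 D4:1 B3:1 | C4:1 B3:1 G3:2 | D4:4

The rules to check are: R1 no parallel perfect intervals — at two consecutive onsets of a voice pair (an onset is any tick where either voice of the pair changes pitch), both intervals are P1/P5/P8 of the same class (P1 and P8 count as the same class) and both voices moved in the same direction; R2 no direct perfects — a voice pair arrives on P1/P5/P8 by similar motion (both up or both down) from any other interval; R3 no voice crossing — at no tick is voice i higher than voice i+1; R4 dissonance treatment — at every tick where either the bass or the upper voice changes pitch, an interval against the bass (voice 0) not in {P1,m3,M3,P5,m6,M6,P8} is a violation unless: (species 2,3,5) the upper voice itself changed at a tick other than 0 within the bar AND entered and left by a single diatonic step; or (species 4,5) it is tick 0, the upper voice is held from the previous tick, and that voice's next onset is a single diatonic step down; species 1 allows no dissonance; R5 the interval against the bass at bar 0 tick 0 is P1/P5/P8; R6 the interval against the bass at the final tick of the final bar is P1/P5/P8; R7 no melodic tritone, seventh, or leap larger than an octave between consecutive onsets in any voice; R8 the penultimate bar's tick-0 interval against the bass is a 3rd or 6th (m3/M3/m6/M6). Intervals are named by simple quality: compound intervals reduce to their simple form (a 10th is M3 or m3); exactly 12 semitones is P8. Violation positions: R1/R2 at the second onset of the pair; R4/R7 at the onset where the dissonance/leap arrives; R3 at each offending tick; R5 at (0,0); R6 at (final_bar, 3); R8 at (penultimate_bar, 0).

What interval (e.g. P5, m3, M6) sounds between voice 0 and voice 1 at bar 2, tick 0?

P8

voice 0=D3 voice 1=D4 -> P8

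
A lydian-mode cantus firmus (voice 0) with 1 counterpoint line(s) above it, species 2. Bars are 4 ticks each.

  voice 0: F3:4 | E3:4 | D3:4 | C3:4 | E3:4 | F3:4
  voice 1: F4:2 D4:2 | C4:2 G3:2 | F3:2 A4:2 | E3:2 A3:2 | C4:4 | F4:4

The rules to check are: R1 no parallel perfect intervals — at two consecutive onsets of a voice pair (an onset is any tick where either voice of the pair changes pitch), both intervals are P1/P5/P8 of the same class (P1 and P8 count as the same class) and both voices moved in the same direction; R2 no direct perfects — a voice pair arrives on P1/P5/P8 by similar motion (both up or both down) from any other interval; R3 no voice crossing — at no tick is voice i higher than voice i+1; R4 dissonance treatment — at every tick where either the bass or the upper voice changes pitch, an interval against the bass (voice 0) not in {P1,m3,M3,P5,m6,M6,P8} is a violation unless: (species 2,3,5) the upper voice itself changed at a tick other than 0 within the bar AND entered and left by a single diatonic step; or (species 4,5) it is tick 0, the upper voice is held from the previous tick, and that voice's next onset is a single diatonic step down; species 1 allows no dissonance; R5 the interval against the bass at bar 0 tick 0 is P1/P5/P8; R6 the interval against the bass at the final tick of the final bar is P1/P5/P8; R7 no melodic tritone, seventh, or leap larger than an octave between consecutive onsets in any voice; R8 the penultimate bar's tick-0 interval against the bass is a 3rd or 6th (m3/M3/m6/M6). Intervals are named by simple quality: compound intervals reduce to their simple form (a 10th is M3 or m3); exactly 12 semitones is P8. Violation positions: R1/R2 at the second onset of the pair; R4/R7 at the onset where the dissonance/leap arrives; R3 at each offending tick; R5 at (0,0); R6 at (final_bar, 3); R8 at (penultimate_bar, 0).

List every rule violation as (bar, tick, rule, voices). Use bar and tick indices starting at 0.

(2, 2, R7, (1,))
(3, 0, R7, (1,))
(5, 0, R2, (0, 1))

bar 0: v0=F3 v1=F4 downbeat P8
bar 1: v0=E3 v1=C4 downbeat m6
bar 2: v0=D3 v1=F3 downbeat m3
bar 3: v0=C3 v1=E3 downbeat M3
bar 4: v0=E3 v1=C4 downbeat m6
bar 5: v0=F3 v1=F4 downbeat P8
  -> R7 @ bar 2 tick 2 v(1,): F3->A4 leap 16st
  -> R7 @ bar 3 tick 0 v(1,): A4->E3 leap 17st
  -> R2 @ bar 5 tick 0 v(0, 1): E3/C4 m6 -> F3/F4 P8 similar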